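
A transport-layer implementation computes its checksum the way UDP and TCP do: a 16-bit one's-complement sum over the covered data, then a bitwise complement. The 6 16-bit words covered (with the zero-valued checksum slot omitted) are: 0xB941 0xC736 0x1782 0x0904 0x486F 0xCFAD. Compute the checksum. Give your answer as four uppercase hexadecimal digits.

46E4

One's-complement addition (fold any carry out of bit 15 back into bit 0):
  0xB941 + 0xC736 = 0x18077 → wrap carry → 0x8078
  0x8078 + 0x1782 = 0x097FA
  0x97FA + 0x0904 = 0x0A0FE
  0xA0FE + 0x486F = 0x0E96D
  0xE96D + 0xCFAD = 0x1B91A → wrap carry → 0xB91B
One's-complement sum = 0xB91B.
Checksum = ~0xB91B & 0xFFFF = 0x46E4.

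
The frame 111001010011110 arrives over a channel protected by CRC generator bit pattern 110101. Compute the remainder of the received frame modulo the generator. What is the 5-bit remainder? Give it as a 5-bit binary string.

00111

Modulo-2 division of 111001010011110 by 110101:
  pos 0: 111001 XOR 110101 = 001100
  pos 2: 110001 XOR 110101 = 000100
  pos 5: 100001 XOR 110101 = 010100
  pos 6: 101001 XOR 110101 = 011100
  pos 7: 111001 XOR 110101 = 001100
  pos 9: 110010 XOR 110101 = 000111
Remainder = 00111 (nonzero — an error is detected).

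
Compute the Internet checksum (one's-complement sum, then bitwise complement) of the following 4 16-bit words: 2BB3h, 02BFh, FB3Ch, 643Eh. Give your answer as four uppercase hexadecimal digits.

7212

One's-complement addition (fold any carry out of bit 15 back into bit 0):
  0x2BB3 + 0x02BF = 0x02E72
  0x2E72 + 0xFB3C = 0x129AE → wrap carry → 0x29AF
  0x29AF + 0x643E = 0x08DED
One's-complement sum = 0x8DED.
Checksum = ~0x8DED & 0xFFFF = 0x7212.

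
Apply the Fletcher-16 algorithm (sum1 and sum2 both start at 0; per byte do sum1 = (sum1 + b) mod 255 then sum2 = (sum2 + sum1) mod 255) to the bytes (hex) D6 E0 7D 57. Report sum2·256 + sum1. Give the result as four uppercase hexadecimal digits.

Running sums (mod 255):
  after byte 0 (D6): sum1=214, sum2=214
  after byte 1 (E0): sum1=183, sum2=142
  after byte 2 (7D): sum1=53, sum2=195
  after byte 3 (57): sum1=140, sum2=80
Checksum = sum2·256 + sum1 = 80·256 + 140 = 20620 = 0x508C.

508C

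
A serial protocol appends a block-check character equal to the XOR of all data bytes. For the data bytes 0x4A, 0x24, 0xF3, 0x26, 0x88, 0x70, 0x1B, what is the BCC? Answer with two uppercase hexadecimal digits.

XOR the bytes together:
  start with 0x4A
  0x4A ⊕ 0x24 = 0x6E
  0x6E ⊕ 0xF3 = 0x9D
  0x9D ⊕ 0x26 = 0xBB
  0xBB ⊕ 0x88 = 0x33
  0x33 ⊕ 0x70 = 0x43
  0x43 ⊕ 0x1B = 0x58

58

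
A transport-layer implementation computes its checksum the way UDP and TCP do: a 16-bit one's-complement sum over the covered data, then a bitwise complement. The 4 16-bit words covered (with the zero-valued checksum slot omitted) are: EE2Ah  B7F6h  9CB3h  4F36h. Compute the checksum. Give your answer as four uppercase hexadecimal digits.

One's-complement addition (fold any carry out of bit 15 back into bit 0):
  0xEE2A + 0xB7F6 = 0x1A620 → wrap carry → 0xA621
  0xA621 + 0x9CB3 = 0x142D4 → wrap carry → 0x42D5
  0x42D5 + 0x4F36 = 0x0920B
One's-complement sum = 0x920B.
Checksum = ~0x920B & 0xFFFF = 0x6DF4.

6DF4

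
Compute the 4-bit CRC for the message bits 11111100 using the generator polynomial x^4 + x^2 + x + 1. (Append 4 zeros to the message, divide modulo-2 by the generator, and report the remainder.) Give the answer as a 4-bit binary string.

Append 4 zeros: 111111000000. Divide by 10111 (XOR where the leading bit is 1):
  pos 0: 11111 XOR 10111 = 01000
  pos 1: 10001 XOR 10111 = 00110
  pos 3: 11000 XOR 10111 = 01111
  pos 4: 11110 XOR 10111 = 01001
  pos 5: 10010 XOR 10111 = 00101
  pos 7: 10100 XOR 10111 = 00011
Remainder (last 4 bits) = 0011. This is the CRC / FCS.

0011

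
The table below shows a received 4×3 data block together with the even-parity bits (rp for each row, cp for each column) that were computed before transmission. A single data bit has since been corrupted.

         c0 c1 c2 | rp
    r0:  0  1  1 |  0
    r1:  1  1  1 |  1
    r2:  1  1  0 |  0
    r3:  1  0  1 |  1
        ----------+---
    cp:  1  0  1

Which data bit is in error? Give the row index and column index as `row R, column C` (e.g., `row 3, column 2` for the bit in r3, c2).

Recompute each row's even parity and compare to rp:
  r0: data parity 0, sent rp 0 → ok
  r1: data parity 1, sent rp 1 → ok
  r2: data parity 0, sent rp 0 → ok
  r3: data parity 0, sent rp 1 → mismatch
Recompute each column's even parity and compare to cp:
  c0: data parity 1, sent cp 1 → ok
  c1: data parity 1, sent cp 0 → mismatch
  c2: data parity 1, sent cp 1 → ok
Exactly one row (r3) and one column (c1) fail → the flipped bit is at their intersection.

row 3, column 1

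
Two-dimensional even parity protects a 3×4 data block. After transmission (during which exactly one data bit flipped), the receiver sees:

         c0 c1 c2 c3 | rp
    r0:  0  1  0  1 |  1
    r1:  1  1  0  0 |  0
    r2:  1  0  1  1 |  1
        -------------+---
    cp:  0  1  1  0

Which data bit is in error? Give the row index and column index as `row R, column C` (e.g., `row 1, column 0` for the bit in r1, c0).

Recompute each row's even parity and compare to rp:
  r0: data parity 0, sent rp 1 → mismatch
  r1: data parity 0, sent rp 0 → ok
  r2: data parity 1, sent rp 1 → ok
Recompute each column's even parity and compare to cp:
  c0: data parity 0, sent cp 0 → ok
  c1: data parity 0, sent cp 1 → mismatch
  c2: data parity 1, sent cp 1 → ok
  c3: data parity 0, sent cp 0 → ok
Exactly one row (r0) and one column (c1) fail → the flipped bit is at their intersection.

row 0, column 1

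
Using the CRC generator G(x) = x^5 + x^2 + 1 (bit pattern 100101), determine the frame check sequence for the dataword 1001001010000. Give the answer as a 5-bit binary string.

10011

Append 5 zeros: 100100101000000000. Divide by 100101 (XOR where the leading bit is 1):
  pos 0: 100100 XOR 100101 = 000001
  pos 5: 110100 XOR 100101 = 010001
  pos 6: 100010 XOR 100101 = 000111
  pos 9: 111000 XOR 100101 = 011101
  pos 10: 111010 XOR 100101 = 011111
  pos 11: 111110 XOR 100101 = 011011
  pos 12: 110110 XOR 100101 = 010011
Remainder (last 5 bits) = 10011. This is the CRC / FCS.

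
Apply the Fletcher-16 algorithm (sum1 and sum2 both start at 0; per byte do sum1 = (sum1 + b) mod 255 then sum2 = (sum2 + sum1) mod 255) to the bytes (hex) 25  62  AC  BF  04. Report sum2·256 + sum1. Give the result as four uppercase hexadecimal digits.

Running sums (mod 255):
  after byte 0 (25): sum1=37, sum2=37
  after byte 1 (62): sum1=135, sum2=172
  after byte 2 (AC): sum1=52, sum2=224
  after byte 3 (BF): sum1=243, sum2=212
  after byte 4 (04): sum1=247, sum2=204
Checksum = sum2·256 + sum1 = 204·256 + 247 = 52471 = 0xCCF7.

CCF7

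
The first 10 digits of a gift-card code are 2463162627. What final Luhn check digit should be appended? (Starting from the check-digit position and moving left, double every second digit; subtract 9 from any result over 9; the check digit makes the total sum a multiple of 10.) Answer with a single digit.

2

Partial digits right→left: 7 2 6 2 6 1 3 6 4 2
Double every second digit counting from the check-digit position (so the 1st, 3rd, 5th, ... of the partial from the right).
  doubled (with −9 where >9): 5 3 3 6 8 → sum 25
  kept as-is: 2 2 1 6 2 → sum 13
Total = 25 + 13 = 38.
Check digit = (10 − (38 mod 10)) mod 10 = 2.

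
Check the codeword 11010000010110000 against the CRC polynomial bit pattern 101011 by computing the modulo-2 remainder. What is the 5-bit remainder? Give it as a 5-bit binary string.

Modulo-2 division of 11010000010110000 by 101011:
  pos 0: 110100 XOR 101011 = 011111
  pos 1: 111110 XOR 101011 = 010101
  pos 2: 101010 XOR 101011 = 000001
  pos 7: 101011 XOR 101011 = 000000
Remainder = 00000 (zero — the frame passes the CRC check).

00000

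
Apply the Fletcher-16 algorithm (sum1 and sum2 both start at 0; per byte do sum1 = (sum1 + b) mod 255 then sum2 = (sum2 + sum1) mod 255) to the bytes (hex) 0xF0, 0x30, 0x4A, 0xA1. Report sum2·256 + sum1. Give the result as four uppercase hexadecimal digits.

Running sums (mod 255):
  after byte 0 (0xF0): sum1=240, sum2=240
  after byte 1 (0x30): sum1=33, sum2=18
  after byte 2 (0x4A): sum1=107, sum2=125
  after byte 3 (0xA1): sum1=13, sum2=138
Checksum = sum2·256 + sum1 = 138·256 + 13 = 35341 = 0x8A0D.

8A0D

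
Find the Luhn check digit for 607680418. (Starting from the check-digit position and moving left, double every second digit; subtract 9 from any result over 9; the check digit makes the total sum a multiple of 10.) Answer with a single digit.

3

Partial digits right→left: 8 1 4 0 8 6 7 0 6
Double every second digit counting from the check-digit position (so the 1st, 3rd, 5th, ... of the partial from the right).
  doubled (with −9 where >9): 7 8 7 5 3 → sum 30
  kept as-is: 1 0 6 0 → sum 7
Total = 30 + 7 = 37.
Check digit = (10 − (37 mod 10)) mod 10 = 3.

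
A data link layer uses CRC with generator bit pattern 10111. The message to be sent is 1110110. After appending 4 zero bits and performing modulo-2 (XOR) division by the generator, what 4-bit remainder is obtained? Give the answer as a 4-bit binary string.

Append 4 zeros: 11101100000. Divide by 10111 (XOR where the leading bit is 1):
  pos 0: 11101 XOR 10111 = 01010
  pos 1: 10101 XOR 10111 = 00010
  pos 4: 10000 XOR 10111 = 00111
  pos 6: 11100 XOR 10111 = 01011
Remainder (last 4 bits) = 1011. This is the CRC / FCS.

1011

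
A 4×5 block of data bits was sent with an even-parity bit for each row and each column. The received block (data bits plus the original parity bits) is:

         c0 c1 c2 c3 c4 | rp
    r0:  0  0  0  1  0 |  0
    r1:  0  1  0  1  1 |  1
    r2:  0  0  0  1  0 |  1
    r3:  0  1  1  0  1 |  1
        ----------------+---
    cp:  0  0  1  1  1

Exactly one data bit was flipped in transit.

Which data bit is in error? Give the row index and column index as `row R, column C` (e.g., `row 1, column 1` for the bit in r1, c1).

row 0, column 4

Recompute each row's even parity and compare to rp:
  r0: data parity 1, sent rp 0 → mismatch
  r1: data parity 1, sent rp 1 → ok
  r2: data parity 1, sent rp 1 → ok
  r3: data parity 1, sent rp 1 → ok
Recompute each column's even parity and compare to cp:
  c0: data parity 0, sent cp 0 → ok
  c1: data parity 0, sent cp 0 → ok
  c2: data parity 1, sent cp 1 → ok
  c3: data parity 1, sent cp 1 → ok
  c4: data parity 0, sent cp 1 → mismatch
Exactly one row (r0) and one column (c4) fail → the flipped bit is at their intersection.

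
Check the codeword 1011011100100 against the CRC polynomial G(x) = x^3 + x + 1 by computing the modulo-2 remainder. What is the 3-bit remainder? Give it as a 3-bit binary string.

111

Modulo-2 division of 1011011100100 by 1011:
  pos 0: 1011 XOR 1011 = 0000
  pos 5: 1110 XOR 1011 = 0101
  pos 6: 1010 XOR 1011 = 0001
  pos 9: 1100 XOR 1011 = 0111
Remainder = 111 (nonzero — an error is detected).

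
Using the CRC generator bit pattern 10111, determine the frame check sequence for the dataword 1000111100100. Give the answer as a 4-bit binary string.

Append 4 zeros: 10001111001000000. Divide by 10111 (XOR where the leading bit is 1):
  pos 0: 10001 XOR 10111 = 00110
  pos 2: 11011 XOR 10111 = 01100
  pos 3: 11001 XOR 10111 = 01110
  pos 4: 11100 XOR 10111 = 01011
  pos 5: 10110 XOR 10111 = 00001
  pos 9: 11000 XOR 10111 = 01111
  pos 10: 11110 XOR 10111 = 01001
  pos 11: 10010 XOR 10111 = 00101
Remainder (last 4 bits) = 1010. This is the CRC / FCS.

1010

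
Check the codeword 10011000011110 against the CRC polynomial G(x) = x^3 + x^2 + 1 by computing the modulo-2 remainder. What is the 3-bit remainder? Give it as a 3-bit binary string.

Modulo-2 division of 10011000011110 by 1101:
  pos 0: 1001 XOR 1101 = 0100
  pos 1: 1001 XOR 1101 = 0100
  pos 2: 1000 XOR 1101 = 0101
  pos 3: 1010 XOR 1101 = 0111
  pos 4: 1110 XOR 1101 = 0011
  pos 6: 1101 XOR 1101 = 0000
  pos 10: 1110 XOR 1101 = 0011
Remainder = 011 (nonzero — an error is detected).

011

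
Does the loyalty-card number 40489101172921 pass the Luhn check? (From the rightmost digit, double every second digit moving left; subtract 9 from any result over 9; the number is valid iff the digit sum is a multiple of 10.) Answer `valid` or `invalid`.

invalid

From the right, keep odd positions and double even positions (subtract 9 from any doubled value over 9):
  doubled (positions 2,4,...): 4 4 2 0 9 8 8 → sum 35
  kept (positions 1,3,...): 1 9 7 1 1 8 0 → sum 27
Total = 62.
62 mod 10 = 2, so the number is invalid.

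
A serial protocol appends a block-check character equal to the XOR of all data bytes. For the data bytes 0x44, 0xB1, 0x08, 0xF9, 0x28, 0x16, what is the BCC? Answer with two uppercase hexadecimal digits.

XOR the bytes together:
  start with 0x44
  0x44 ⊕ 0xB1 = 0xF5
  0xF5 ⊕ 0x08 = 0xFD
  0xFD ⊕ 0xF9 = 0x04
  0x04 ⊕ 0x28 = 0x2C
  0x2C ⊕ 0x16 = 0x3A

3A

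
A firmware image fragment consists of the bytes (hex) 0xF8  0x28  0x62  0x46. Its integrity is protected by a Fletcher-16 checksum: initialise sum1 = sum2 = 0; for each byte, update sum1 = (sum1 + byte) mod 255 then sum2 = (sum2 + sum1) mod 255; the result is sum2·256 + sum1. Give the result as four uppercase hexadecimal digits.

67C9

Running sums (mod 255):
  after byte 0 (0xF8): sum1=248, sum2=248
  after byte 1 (0x28): sum1=33, sum2=26
  after byte 2 (0x62): sum1=131, sum2=157
  after byte 3 (0x46): sum1=201, sum2=103
Checksum = sum2·256 + sum1 = 103·256 + 201 = 26569 = 0x67C9.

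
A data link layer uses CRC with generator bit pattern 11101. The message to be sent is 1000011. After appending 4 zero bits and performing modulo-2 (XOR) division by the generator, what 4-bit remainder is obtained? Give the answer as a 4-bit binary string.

0010

Append 4 zeros: 10000110000. Divide by 11101 (XOR where the leading bit is 1):
  pos 0: 10000 XOR 11101 = 01101
  pos 1: 11011 XOR 11101 = 00110
  pos 3: 11010 XOR 11101 = 00111
  pos 5: 11100 XOR 11101 = 00001
Remainder (last 4 bits) = 0010. This is the CRC / FCS.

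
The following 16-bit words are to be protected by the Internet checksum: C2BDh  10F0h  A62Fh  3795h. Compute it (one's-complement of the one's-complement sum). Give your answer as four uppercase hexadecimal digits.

4E8D

One's-complement addition (fold any carry out of bit 15 back into bit 0):
  0xC2BD + 0x10F0 = 0x0D3AD
  0xD3AD + 0xA62F = 0x179DC → wrap carry → 0x79DD
  0x79DD + 0x3795 = 0x0B172
One's-complement sum = 0xB172.
Checksum = ~0xB172 & 0xFFFF = 0x4E8D.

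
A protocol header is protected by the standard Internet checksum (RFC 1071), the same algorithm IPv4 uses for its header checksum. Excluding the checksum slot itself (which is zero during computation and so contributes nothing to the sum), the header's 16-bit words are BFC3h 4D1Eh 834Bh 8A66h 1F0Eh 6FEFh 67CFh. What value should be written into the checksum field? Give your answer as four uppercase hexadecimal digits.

EE9E

One's-complement addition (fold any carry out of bit 15 back into bit 0):
  0xBFC3 + 0x4D1E = 0x10CE1 → wrap carry → 0x0CE2
  0x0CE2 + 0x834B = 0x0902D
  0x902D + 0x8A66 = 0x11A93 → wrap carry → 0x1A94
  0x1A94 + 0x1F0E = 0x039A2
  0x39A2 + 0x6FEF = 0x0A991
  0xA991 + 0x67CF = 0x11160 → wrap carry → 0x1161
One's-complement sum = 0x1161.
Checksum = ~0x1161 & 0xFFFF = 0xEE9E.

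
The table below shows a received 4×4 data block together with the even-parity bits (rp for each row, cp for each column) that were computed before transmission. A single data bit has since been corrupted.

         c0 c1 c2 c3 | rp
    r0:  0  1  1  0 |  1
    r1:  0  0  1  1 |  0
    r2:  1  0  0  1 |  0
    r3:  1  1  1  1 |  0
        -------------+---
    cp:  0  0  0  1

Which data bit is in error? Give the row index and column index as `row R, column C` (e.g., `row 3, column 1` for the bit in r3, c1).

row 0, column 2

Recompute each row's even parity and compare to rp:
  r0: data parity 0, sent rp 1 → mismatch
  r1: data parity 0, sent rp 0 → ok
  r2: data parity 0, sent rp 0 → ok
  r3: data parity 0, sent rp 0 → ok
Recompute each column's even parity and compare to cp:
  c0: data parity 0, sent cp 0 → ok
  c1: data parity 0, sent cp 0 → ok
  c2: data parity 1, sent cp 0 → mismatch
  c3: data parity 1, sent cp 1 → ok
Exactly one row (r0) and one column (c2) fail → the flipped bit is at their intersection.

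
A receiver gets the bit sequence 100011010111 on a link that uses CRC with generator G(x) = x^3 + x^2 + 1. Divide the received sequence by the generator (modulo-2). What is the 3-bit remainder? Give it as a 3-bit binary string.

Modulo-2 division of 100011010111 by 1101:
  pos 0: 1000 XOR 1101 = 0101
  pos 1: 1011 XOR 1101 = 0110
  pos 2: 1101 XOR 1101 = 0000
  pos 7: 1011 XOR 1101 = 0110
  pos 8: 1101 XOR 1101 = 0000
Remainder = 000 (zero — the frame passes the CRC check).

000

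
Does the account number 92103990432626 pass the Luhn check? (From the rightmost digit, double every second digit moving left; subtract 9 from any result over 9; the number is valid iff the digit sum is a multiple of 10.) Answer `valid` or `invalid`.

invalid

From the right, keep odd positions and double even positions (subtract 9 from any doubled value over 9):
  doubled (positions 2,4,...): 4 4 8 9 6 2 9 → sum 42
  kept (positions 1,3,...): 6 6 3 0 9 0 2 → sum 26
Total = 68.
68 mod 10 = 8, so the number is invalid.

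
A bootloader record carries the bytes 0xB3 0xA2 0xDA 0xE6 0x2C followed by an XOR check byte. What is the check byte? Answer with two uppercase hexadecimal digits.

01

XOR the bytes together:
  start with 0xB3
  0xB3 ⊕ 0xA2 = 0x11
  0x11 ⊕ 0xDA = 0xCB
  0xCB ⊕ 0xE6 = 0x2D
  0x2D ⊕ 0x2C = 0x01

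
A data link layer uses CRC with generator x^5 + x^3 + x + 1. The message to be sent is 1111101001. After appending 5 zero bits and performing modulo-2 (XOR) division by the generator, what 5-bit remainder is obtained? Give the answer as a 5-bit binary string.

Append 5 zeros: 111110100100000. Divide by 101011 (XOR where the leading bit is 1):
  pos 0: 111110 XOR 101011 = 010101
  pos 1: 101011 XOR 101011 = 000000
  pos 9: 100000 XOR 101011 = 001011
Remainder (last 5 bits) = 01011. This is the CRC / FCS.

01011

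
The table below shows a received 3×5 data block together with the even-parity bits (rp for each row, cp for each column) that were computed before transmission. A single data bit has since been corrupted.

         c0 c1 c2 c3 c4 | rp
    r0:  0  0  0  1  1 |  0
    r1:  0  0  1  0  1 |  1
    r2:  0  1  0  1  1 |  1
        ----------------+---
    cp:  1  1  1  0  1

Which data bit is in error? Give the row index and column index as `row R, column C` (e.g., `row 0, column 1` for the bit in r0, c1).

Recompute each row's even parity and compare to rp:
  r0: data parity 0, sent rp 0 → ok
  r1: data parity 0, sent rp 1 → mismatch
  r2: data parity 1, sent rp 1 → ok
Recompute each column's even parity and compare to cp:
  c0: data parity 0, sent cp 1 → mismatch
  c1: data parity 1, sent cp 1 → ok
  c2: data parity 1, sent cp 1 → ok
  c3: data parity 0, sent cp 0 → ok
  c4: data parity 1, sent cp 1 → ok
Exactly one row (r1) and one column (c0) fail → the flipped bit is at their intersection.

row 1, column 0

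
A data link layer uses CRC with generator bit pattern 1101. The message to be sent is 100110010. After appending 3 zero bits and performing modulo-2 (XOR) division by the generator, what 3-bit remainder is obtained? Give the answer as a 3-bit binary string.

Append 3 zeros: 100110010000. Divide by 1101 (XOR where the leading bit is 1):
  pos 0: 1001 XOR 1101 = 0100
  pos 1: 1001 XOR 1101 = 0100
  pos 2: 1000 XOR 1101 = 0101
  pos 3: 1010 XOR 1101 = 0111
  pos 4: 1111 XOR 1101 = 0010
  pos 6: 1000 XOR 1101 = 0101
  pos 7: 1010 XOR 1101 = 0111
  pos 8: 1110 XOR 1101 = 0011
Remainder (last 3 bits) = 011. This is the CRC / FCS.

011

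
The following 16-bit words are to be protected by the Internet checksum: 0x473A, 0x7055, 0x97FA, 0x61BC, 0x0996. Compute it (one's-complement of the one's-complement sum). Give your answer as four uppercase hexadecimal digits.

4523

One's-complement addition (fold any carry out of bit 15 back into bit 0):
  0x473A + 0x7055 = 0x0B78F
  0xB78F + 0x97FA = 0x14F89 → wrap carry → 0x4F8A
  0x4F8A + 0x61BC = 0x0B146
  0xB146 + 0x0996 = 0x0BADC
One's-complement sum = 0xBADC.
Checksum = ~0xBADC & 0xFFFF = 0x4523.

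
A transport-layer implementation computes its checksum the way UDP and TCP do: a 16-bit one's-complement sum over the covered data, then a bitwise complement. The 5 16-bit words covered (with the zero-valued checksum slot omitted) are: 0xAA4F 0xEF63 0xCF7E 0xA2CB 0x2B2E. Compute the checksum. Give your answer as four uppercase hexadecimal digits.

One's-complement addition (fold any carry out of bit 15 back into bit 0):
  0xAA4F + 0xEF63 = 0x199B2 → wrap carry → 0x99B3
  0x99B3 + 0xCF7E = 0x16931 → wrap carry → 0x6932
  0x6932 + 0xA2CB = 0x10BFD → wrap carry → 0x0BFE
  0x0BFE + 0x2B2E = 0x0372C
One's-complement sum = 0x372C.
Checksum = ~0x372C & 0xFFFF = 0xC8D3.

C8D3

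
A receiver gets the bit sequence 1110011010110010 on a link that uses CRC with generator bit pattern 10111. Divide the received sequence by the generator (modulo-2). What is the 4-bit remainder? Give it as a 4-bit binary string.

1110

Modulo-2 division of 1110011010110010 by 10111:
  pos 0: 11100 XOR 10111 = 01011
  pos 1: 10111 XOR 10111 = 00000
  pos 6: 10101 XOR 10111 = 00010
  pos 9: 10100 XOR 10111 = 00011
Remainder = 1110 (nonzero — an error is detected).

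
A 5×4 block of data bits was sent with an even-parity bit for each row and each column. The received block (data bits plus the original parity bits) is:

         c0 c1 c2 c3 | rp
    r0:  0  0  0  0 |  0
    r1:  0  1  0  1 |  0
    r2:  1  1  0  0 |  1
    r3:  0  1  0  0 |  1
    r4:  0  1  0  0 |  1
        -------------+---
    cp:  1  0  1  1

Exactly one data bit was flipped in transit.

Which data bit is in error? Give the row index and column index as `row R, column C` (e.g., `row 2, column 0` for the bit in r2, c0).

Recompute each row's even parity and compare to rp:
  r0: data parity 0, sent rp 0 → ok
  r1: data parity 0, sent rp 0 → ok
  r2: data parity 0, sent rp 1 → mismatch
  r3: data parity 1, sent rp 1 → ok
  r4: data parity 1, sent rp 1 → ok
Recompute each column's even parity and compare to cp:
  c0: data parity 1, sent cp 1 → ok
  c1: data parity 0, sent cp 0 → ok
  c2: data parity 0, sent cp 1 → mismatch
  c3: data parity 1, sent cp 1 → ok
Exactly one row (r2) and one column (c2) fail → the flipped bit is at their intersection.

row 2, column 2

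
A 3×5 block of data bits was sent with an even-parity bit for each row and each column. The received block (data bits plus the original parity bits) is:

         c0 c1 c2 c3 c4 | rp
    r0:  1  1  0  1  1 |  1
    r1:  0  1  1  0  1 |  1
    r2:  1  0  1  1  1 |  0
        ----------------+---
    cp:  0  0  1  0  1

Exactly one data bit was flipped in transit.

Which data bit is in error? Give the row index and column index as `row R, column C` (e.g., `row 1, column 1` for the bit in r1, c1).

Recompute each row's even parity and compare to rp:
  r0: data parity 0, sent rp 1 → mismatch
  r1: data parity 1, sent rp 1 → ok
  r2: data parity 0, sent rp 0 → ok
Recompute each column's even parity and compare to cp:
  c0: data parity 0, sent cp 0 → ok
  c1: data parity 0, sent cp 0 → ok
  c2: data parity 0, sent cp 1 → mismatch
  c3: data parity 0, sent cp 0 → ok
  c4: data parity 1, sent cp 1 → ok
Exactly one row (r0) and one column (c2) fail → the flipped bit is at their intersection.

row 0, column 2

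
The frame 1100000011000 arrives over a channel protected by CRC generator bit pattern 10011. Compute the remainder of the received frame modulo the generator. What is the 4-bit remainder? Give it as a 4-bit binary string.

Modulo-2 division of 1100000011000 by 10011:
  pos 0: 11000 XOR 10011 = 01011
  pos 1: 10110 XOR 10011 = 00101
  pos 3: 10100 XOR 10011 = 00111
  pos 5: 11111 XOR 10011 = 01100
  pos 6: 11000 XOR 10011 = 01011
  pos 7: 10110 XOR 10011 = 00101
Remainder = 1010 (nonzero — an error is detected).

1010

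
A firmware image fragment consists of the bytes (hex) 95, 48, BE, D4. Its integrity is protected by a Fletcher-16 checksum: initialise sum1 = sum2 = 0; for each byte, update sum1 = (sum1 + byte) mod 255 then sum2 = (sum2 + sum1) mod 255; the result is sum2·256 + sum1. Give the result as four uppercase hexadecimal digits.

8171

Running sums (mod 255):
  after byte 0 (95): sum1=149, sum2=149
  after byte 1 (48): sum1=221, sum2=115
  after byte 2 (BE): sum1=156, sum2=16
  after byte 3 (D4): sum1=113, sum2=129
Checksum = sum2·256 + sum1 = 129·256 + 113 = 33137 = 0x8171.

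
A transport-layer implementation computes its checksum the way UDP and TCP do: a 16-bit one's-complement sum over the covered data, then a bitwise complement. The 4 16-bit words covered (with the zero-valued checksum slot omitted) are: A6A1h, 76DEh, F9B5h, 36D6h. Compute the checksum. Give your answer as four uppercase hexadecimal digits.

One's-complement addition (fold any carry out of bit 15 back into bit 0):
  0xA6A1 + 0x76DE = 0x11D7F → wrap carry → 0x1D80
  0x1D80 + 0xF9B5 = 0x11735 → wrap carry → 0x1736
  0x1736 + 0x36D6 = 0x04E0C
One's-complement sum = 0x4E0C.
Checksum = ~0x4E0C & 0xFFFF = 0xB1F3.

B1F3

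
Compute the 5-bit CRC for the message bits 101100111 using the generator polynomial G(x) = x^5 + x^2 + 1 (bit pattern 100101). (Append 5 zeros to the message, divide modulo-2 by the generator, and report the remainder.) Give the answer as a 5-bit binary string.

Append 5 zeros: 10110011100000. Divide by 100101 (XOR where the leading bit is 1):
  pos 0: 101100 XOR 100101 = 001001
  pos 2: 100111 XOR 100101 = 000010
  pos 6: 101000 XOR 100101 = 001101
  pos 8: 110100 XOR 100101 = 010001
Remainder (last 5 bits) = 10001. This is the CRC / FCS.

10001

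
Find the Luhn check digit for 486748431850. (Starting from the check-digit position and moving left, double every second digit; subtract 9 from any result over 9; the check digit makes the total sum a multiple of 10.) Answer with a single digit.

Partial digits right→left: 0 5 8 1 3 4 8 4 7 6 8 4
Double every second digit counting from the check-digit position (so the 1st, 3rd, 5th, ... of the partial from the right).
  doubled (with −9 where >9): 0 7 6 7 5 7 → sum 32
  kept as-is: 5 1 4 4 6 4 → sum 24
Total = 32 + 24 = 56.
Check digit = (10 − (56 mod 10)) mod 10 = 4.

4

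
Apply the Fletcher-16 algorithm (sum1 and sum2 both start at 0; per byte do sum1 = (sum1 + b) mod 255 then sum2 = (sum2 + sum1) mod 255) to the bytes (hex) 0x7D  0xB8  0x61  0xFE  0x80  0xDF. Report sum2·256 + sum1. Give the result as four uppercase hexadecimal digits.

Running sums (mod 255):
  after byte 0 (0x7D): sum1=125, sum2=125
  after byte 1 (0xB8): sum1=54, sum2=179
  after byte 2 (0x61): sum1=151, sum2=75
  after byte 3 (0xFE): sum1=150, sum2=225
  after byte 4 (0x80): sum1=23, sum2=248
  after byte 5 (0xDF): sum1=246, sum2=239
Checksum = sum2·256 + sum1 = 239·256 + 246 = 61430 = 0xEFF6.

EFF6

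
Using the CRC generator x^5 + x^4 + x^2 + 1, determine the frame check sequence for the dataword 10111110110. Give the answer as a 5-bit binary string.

Append 5 zeros: 1011111011000000. Divide by 110101 (XOR where the leading bit is 1):
  pos 0: 101111 XOR 110101 = 011010
  pos 1: 110101 XOR 110101 = 000000
  pos 8: 110000 XOR 110101 = 000101
Remainder (last 5 bits) = 10100. This is the CRC / FCS.

10100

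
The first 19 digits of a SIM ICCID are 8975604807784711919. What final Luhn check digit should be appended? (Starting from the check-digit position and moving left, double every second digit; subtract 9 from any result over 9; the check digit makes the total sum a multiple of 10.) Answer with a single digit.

Partial digits right→left: 9 1 9 1 1 7 4 8 7 7 0 8 4 0 6 5 7 9 8
Double every second digit counting from the check-digit position (so the 1st, 3rd, 5th, ... of the partial from the right).
  doubled (with −9 where >9): 9 9 2 8 5 0 8 3 5 7 → sum 56
  kept as-is: 1 1 7 8 7 8 0 5 9 → sum 46
Total = 56 + 46 = 102.
Check digit = (10 − (102 mod 10)) mod 10 = 8.

8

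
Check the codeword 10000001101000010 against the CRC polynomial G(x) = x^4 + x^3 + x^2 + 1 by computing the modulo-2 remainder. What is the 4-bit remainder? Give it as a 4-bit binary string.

Modulo-2 division of 10000001101000010 by 11101:
  pos 0: 10000 XOR 11101 = 01101
  pos 1: 11010 XOR 11101 = 00111
  pos 3: 11101 XOR 11101 = 00000
  pos 8: 10100 XOR 11101 = 01001
  pos 9: 10010 XOR 11101 = 01111
  pos 10: 11110 XOR 11101 = 00011
Remainder = 1110 (nonzero — an error is detected).

1110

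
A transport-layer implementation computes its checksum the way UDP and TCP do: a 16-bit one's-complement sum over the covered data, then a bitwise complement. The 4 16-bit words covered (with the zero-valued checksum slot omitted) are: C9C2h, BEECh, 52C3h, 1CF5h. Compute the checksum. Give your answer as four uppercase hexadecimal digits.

One's-complement addition (fold any carry out of bit 15 back into bit 0):
  0xC9C2 + 0xBEEC = 0x188AE → wrap carry → 0x88AF
  0x88AF + 0x52C3 = 0x0DB72
  0xDB72 + 0x1CF5 = 0x0F867
One's-complement sum = 0xF867.
Checksum = ~0xF867 & 0xFFFF = 0x0798.

0798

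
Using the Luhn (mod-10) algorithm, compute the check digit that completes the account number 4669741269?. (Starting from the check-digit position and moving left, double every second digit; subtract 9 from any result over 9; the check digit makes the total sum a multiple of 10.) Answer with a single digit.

3

Partial digits right→left: 9 6 2 1 4 7 9 6 6 4
Double every second digit counting from the check-digit position (so the 1st, 3rd, 5th, ... of the partial from the right).
  doubled (with −9 where >9): 9 4 8 9 3 → sum 33
  kept as-is: 6 1 7 6 4 → sum 24
Total = 33 + 24 = 57.
Check digit = (10 − (57 mod 10)) mod 10 = 3.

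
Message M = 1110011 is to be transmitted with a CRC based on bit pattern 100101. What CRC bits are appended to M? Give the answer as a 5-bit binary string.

00011

Append 5 zeros: 111001100000. Divide by 100101 (XOR where the leading bit is 1):
  pos 0: 111001 XOR 100101 = 011100
  pos 1: 111001 XOR 100101 = 011100
  pos 2: 111000 XOR 100101 = 011101
  pos 3: 111010 XOR 100101 = 011111
  pos 4: 111110 XOR 100101 = 011011
  pos 5: 110110 XOR 100101 = 010011
  pos 6: 100110 XOR 100101 = 000011
Remainder (last 5 bits) = 00011. This is the CRC / FCS.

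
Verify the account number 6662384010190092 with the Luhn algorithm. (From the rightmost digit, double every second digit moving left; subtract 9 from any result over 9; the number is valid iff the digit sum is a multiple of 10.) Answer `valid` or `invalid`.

valid

From the right, keep odd positions and double even positions (subtract 9 from any doubled value over 9):
  doubled (positions 2,4,...): 9 0 2 2 8 6 3 3 → sum 33
  kept (positions 1,3,...): 2 0 9 0 0 8 2 6 → sum 27
Total = 60.
60 mod 10 = 0, so the number is valid.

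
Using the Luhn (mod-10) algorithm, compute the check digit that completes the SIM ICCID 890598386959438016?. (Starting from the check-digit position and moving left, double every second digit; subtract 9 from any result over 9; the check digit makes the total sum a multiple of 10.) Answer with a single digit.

Partial digits right→left: 6 1 0 8 3 4 9 5 9 6 8 3 8 9 5 0 9 8
Double every second digit counting from the check-digit position (so the 1st, 3rd, 5th, ... of the partial from the right).
  doubled (with −9 where >9): 3 0 6 9 9 7 7 1 9 → sum 51
  kept as-is: 1 8 4 5 6 3 9 0 8 → sum 44
Total = 51 + 44 = 95.
Check digit = (10 − (95 mod 10)) mod 10 = 5.

5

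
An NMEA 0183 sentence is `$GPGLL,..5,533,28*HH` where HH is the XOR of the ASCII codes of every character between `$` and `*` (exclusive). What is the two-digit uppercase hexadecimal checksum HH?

XOR the ASCII codes of the payload characters:
  'G' = 0x47 → acc = 0x47
  'P' = 0x50 → acc = 0x17
  'G' = 0x47 → acc = 0x50
  'L' = 0x4C → acc = 0x1C
  'L' = 0x4C → acc = 0x50
  ',' = 0x2C → acc = 0x7C
  '.' = 0x2E → acc = 0x52
  '.' = 0x2E → acc = 0x7C
  '5' = 0x35 → acc = 0x49
  ',' = 0x2C → acc = 0x65
  '5' = 0x35 → acc = 0x50
  '3' = 0x33 → acc = 0x63
  '3' = 0x33 → acc = 0x50
  ',' = 0x2C → acc = 0x7C
  '2' = 0x32 → acc = 0x4E
  '8' = 0x38 → acc = 0x76
Checksum = 0x76.

76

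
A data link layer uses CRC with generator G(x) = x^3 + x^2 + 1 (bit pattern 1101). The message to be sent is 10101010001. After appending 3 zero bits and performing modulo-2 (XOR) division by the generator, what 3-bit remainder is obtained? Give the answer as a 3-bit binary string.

Append 3 zeros: 10101010001000. Divide by 1101 (XOR where the leading bit is 1):
  pos 0: 1010 XOR 1101 = 0111
  pos 1: 1111 XOR 1101 = 0010
  pos 3: 1001 XOR 1101 = 0100
  pos 4: 1000 XOR 1101 = 0101
  pos 5: 1010 XOR 1101 = 0111
  pos 6: 1110 XOR 1101 = 0011
  pos 8: 1110 XOR 1101 = 0011
  pos 10: 1100 XOR 1101 = 0001
Remainder (last 3 bits) = 001. This is the CRC / FCS.

001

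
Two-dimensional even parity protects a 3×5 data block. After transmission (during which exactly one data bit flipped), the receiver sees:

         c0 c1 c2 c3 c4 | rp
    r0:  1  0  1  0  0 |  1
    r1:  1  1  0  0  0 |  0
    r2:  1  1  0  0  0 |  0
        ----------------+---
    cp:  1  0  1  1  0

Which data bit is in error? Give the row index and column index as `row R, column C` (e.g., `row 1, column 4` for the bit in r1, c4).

row 0, column 3

Recompute each row's even parity and compare to rp:
  r0: data parity 0, sent rp 1 → mismatch
  r1: data parity 0, sent rp 0 → ok
  r2: data parity 0, sent rp 0 → ok
Recompute each column's even parity and compare to cp:
  c0: data parity 1, sent cp 1 → ok
  c1: data parity 0, sent cp 0 → ok
  c2: data parity 1, sent cp 1 → ok
  c3: data parity 0, sent cp 1 → mismatch
  c4: data parity 0, sent cp 0 → ok
Exactly one row (r0) and one column (c3) fail → the flipped bit is at their intersection.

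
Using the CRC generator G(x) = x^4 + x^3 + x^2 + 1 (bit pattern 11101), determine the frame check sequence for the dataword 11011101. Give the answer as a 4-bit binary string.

Append 4 zeros: 110111010000. Divide by 11101 (XOR where the leading bit is 1):
  pos 0: 11011 XOR 11101 = 00110
  pos 2: 11010 XOR 11101 = 00111
  pos 4: 11110 XOR 11101 = 00011
  pos 7: 11000 XOR 11101 = 00101
Remainder (last 4 bits) = 0101. This is the CRC / FCS.

0101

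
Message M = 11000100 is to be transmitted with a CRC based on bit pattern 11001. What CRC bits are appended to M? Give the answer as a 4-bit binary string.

Append 4 zeros: 110001000000. Divide by 11001 (XOR where the leading bit is 1):
  pos 0: 11000 XOR 11001 = 00001
  pos 4: 11000 XOR 11001 = 00001
Remainder (last 4 bits) = 1000. This is the CRC / FCS.

1000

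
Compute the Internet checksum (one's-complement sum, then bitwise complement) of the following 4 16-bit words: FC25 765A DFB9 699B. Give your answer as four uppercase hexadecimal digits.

442A

One's-complement addition (fold any carry out of bit 15 back into bit 0):
  0xFC25 + 0x765A = 0x1727F → wrap carry → 0x7280
  0x7280 + 0xDFB9 = 0x15239 → wrap carry → 0x523A
  0x523A + 0x699B = 0x0BBD5
One's-complement sum = 0xBBD5.
Checksum = ~0xBBD5 & 0xFFFF = 0x442A.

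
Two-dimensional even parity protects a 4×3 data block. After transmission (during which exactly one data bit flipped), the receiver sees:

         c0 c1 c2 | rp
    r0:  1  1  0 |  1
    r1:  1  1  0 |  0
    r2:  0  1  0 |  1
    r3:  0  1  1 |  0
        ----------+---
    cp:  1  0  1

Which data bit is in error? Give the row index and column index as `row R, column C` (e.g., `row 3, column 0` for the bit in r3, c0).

row 0, column 0

Recompute each row's even parity and compare to rp:
  r0: data parity 0, sent rp 1 → mismatch
  r1: data parity 0, sent rp 0 → ok
  r2: data parity 1, sent rp 1 → ok
  r3: data parity 0, sent rp 0 → ok
Recompute each column's even parity and compare to cp:
  c0: data parity 0, sent cp 1 → mismatch
  c1: data parity 0, sent cp 0 → ok
  c2: data parity 1, sent cp 1 → ok
Exactly one row (r0) and one column (c0) fail → the flipped bit is at their intersection.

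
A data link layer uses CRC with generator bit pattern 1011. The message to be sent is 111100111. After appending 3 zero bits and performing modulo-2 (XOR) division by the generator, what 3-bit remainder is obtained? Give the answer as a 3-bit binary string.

Append 3 zeros: 111100111000. Divide by 1011 (XOR where the leading bit is 1):
  pos 0: 1111 XOR 1011 = 0100
  pos 1: 1000 XOR 1011 = 0011
  pos 3: 1101 XOR 1011 = 0110
  pos 4: 1101 XOR 1011 = 0110
  pos 5: 1101 XOR 1011 = 0110
  pos 6: 1100 XOR 1011 = 0111
  pos 7: 1110 XOR 1011 = 0101
  pos 8: 1010 XOR 1011 = 0001
Remainder (last 3 bits) = 001. This is the CRC / FCS.

001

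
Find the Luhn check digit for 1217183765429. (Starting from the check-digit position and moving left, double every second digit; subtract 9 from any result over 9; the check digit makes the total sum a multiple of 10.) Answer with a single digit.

7

Partial digits right→left: 9 2 4 5 6 7 3 8 1 7 1 2 1
Double every second digit counting from the check-digit position (so the 1st, 3rd, 5th, ... of the partial from the right).
  doubled (with −9 where >9): 9 8 3 6 2 2 2 → sum 32
  kept as-is: 2 5 7 8 7 2 → sum 31
Total = 32 + 31 = 63.
Check digit = (10 − (63 mod 10)) mod 10 = 7.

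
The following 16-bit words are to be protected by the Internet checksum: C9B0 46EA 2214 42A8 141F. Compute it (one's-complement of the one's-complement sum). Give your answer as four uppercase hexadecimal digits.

One's-complement addition (fold any carry out of bit 15 back into bit 0):
  0xC9B0 + 0x46EA = 0x1109A → wrap carry → 0x109B
  0x109B + 0x2214 = 0x032AF
  0x32AF + 0x42A8 = 0x07557
  0x7557 + 0x141F = 0x08976
One's-complement sum = 0x8976.
Checksum = ~0x8976 & 0xFFFF = 0x7689.

7689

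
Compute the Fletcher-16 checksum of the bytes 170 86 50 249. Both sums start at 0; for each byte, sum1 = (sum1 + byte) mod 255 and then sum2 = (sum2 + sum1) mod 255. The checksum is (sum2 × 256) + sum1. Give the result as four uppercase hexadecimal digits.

0C2D

Running sums (mod 255):
  after byte 0 (170): sum1=170, sum2=170
  after byte 1 (86): sum1=1, sum2=171
  after byte 2 (50): sum1=51, sum2=222
  after byte 3 (249): sum1=45, sum2=12
Checksum = sum2·256 + sum1 = 12·256 + 45 = 3117 = 0x0C2D.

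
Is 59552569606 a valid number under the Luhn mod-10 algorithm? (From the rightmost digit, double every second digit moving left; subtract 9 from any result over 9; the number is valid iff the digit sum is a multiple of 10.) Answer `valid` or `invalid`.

From the right, keep odd positions and double even positions (subtract 9 from any doubled value over 9):
  doubled (positions 2,4,...): 0 9 1 1 9 → sum 20
  kept (positions 1,3,...): 6 6 6 2 5 5 → sum 30
Total = 50.
50 mod 10 = 0, so the number is valid.

valid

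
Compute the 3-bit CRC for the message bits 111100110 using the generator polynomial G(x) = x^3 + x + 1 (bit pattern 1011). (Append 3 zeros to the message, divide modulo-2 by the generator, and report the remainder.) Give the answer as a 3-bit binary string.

010

Append 3 zeros: 111100110000. Divide by 1011 (XOR where the leading bit is 1):
  pos 0: 1111 XOR 1011 = 0100
  pos 1: 1000 XOR 1011 = 0011
  pos 3: 1101 XOR 1011 = 0110
  pos 4: 1101 XOR 1011 = 0110
  pos 5: 1100 XOR 1011 = 0111
  pos 6: 1110 XOR 1011 = 0101
  pos 7: 1010 XOR 1011 = 0001
Remainder (last 3 bits) = 010. This is the CRC / FCS.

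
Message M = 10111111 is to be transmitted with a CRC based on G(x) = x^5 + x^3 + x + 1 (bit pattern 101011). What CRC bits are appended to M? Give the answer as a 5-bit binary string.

Append 5 zeros: 1011111100000. Divide by 101011 (XOR where the leading bit is 1):
  pos 0: 101111 XOR 101011 = 000100
  pos 3: 100110 XOR 101011 = 001101
  pos 5: 110100 XOR 101011 = 011111
  pos 6: 111110 XOR 101011 = 010101
  pos 7: 101010 XOR 101011 = 000001
Remainder (last 5 bits) = 00001. This is the CRC / FCS.

00001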